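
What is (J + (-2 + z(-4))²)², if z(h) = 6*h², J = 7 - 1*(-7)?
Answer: 78322500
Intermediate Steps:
J = 14 (J = 7 + 7 = 14)
(J + (-2 + z(-4))²)² = (14 + (-2 + 6*(-4)²)²)² = (14 + (-2 + 6*16)²)² = (14 + (-2 + 96)²)² = (14 + 94²)² = (14 + 8836)² = 8850² = 78322500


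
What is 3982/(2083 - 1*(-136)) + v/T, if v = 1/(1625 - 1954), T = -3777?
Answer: 706880975/393914661 ≈ 1.7945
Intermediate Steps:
v = -1/329 (v = 1/(-329) = -1/329 ≈ -0.0030395)
3982/(2083 - 1*(-136)) + v/T = 3982/(2083 - 1*(-136)) - 1/329/(-3777) = 3982/(2083 + 136) - 1/329*(-1/3777) = 3982/2219 + 1/1242633 = 706880975/393914661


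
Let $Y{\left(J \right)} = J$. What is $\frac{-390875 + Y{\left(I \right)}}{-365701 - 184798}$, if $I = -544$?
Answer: $\frac{391419}{550499} \approx 0.71103$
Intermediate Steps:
$\frac{-390875 + Y{\left(I \right)}}{-365701 - 184798} = \frac{-390875 - 544}{-365701 - 184798} = - \frac{391419}{-550499} = \left(-391419\right) \left(- \frac{1}{550499}\right) = \frac{391419}{550499}$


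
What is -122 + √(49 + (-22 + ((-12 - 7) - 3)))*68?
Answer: -122 + 68*√5 ≈ 30.053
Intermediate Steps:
-122 + √(49 + (-22 + ((-12 - 7) - 3)))*68 = -122 + √(49 + (-22 + (-19 - 3)))*68 = -122 + √(49 + (-22 - 22))*68 = -122 + √(49 - 44)*68 = -122 + √5*68 = -122 + 68*√5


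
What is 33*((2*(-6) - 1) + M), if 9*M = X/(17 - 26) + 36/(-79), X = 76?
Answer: -984665/2133 ≈ -461.63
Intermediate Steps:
M = -6328/6399 (M = (76/(17 - 26) + 36/(-79))/9 = (76/(-9) + 36*(-1/79))/9 = (76*(-⅑) - 36/79)/9 = (-76/9 - 36/79)/9 = (⅑)*(-6328/711) = -6328/6399 ≈ -0.98890)
33*((2*(-6) - 1) + M) = 33*((2*(-6) - 1) - 6328/6399) = 33*((-12 - 1) - 6328/6399) = 33*(-13 - 6328/6399) = 33*(-89515/6399) = -984665/2133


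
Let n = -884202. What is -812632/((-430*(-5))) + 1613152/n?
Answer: -180499779116/475258575 ≈ -379.79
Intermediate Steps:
-812632/((-430*(-5))) + 1613152/n = -812632/((-430*(-5))) + 1613152/(-884202) = -812632/2150 + 1613152*(-1/884202) = -812632*1/2150 - 806576/442101 = -406316/1075 - 806576/442101 = -180499779116/475258575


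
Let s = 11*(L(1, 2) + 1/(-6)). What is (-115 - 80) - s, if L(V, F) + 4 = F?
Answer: -1027/6 ≈ -171.17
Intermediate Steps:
L(V, F) = -4 + F
s = -143/6 (s = 11*((-4 + 2) + 1/(-6)) = 11*(-2 - ⅙) = 11*(-13/6) = -143/6 ≈ -23.833)
(-115 - 80) - s = (-115 - 80) - 1*(-143/6) = -195 + 143/6 = -1027/6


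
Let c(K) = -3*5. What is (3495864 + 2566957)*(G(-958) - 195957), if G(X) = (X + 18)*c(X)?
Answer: -1102566438597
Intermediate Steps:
c(K) = -15
G(X) = -270 - 15*X (G(X) = (X + 18)*(-15) = (18 + X)*(-15) = -270 - 15*X)
(3495864 + 2566957)*(G(-958) - 195957) = (3495864 + 2566957)*((-270 - 15*(-958)) - 195957) = 6062821*((-270 + 14370) - 195957) = 6062821*(14100 - 195957) = 6062821*(-181857) = -1102566438597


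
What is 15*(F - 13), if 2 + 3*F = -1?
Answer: -210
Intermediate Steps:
F = -1 (F = -2/3 + (1/3)*(-1) = -2/3 - 1/3 = -1)
15*(F - 13) = 15*(-1 - 13) = 15*(-14) = -210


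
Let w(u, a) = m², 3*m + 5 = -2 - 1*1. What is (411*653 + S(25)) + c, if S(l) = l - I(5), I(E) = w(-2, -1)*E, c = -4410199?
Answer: -37276439/9 ≈ -4.1418e+6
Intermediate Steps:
m = -8/3 (m = -5/3 + (-2 - 1*1)/3 = -5/3 + (-2 - 1)/3 = -5/3 + (⅓)*(-3) = -5/3 - 1 = -8/3 ≈ -2.6667)
w(u, a) = 64/9 (w(u, a) = (-8/3)² = 64/9)
I(E) = 64*E/9
S(l) = -320/9 + l (S(l) = l - 64*5/9 = l - 1*320/9 = l - 320/9 = -320/9 + l)
(411*653 + S(25)) + c = (411*653 + (-320/9 + 25)) - 4410199 = (268383 - 95/9) - 4410199 = 2415352/9 - 4410199 = -37276439/9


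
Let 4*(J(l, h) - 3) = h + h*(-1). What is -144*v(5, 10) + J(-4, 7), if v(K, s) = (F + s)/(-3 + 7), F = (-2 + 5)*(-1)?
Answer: -249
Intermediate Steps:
F = -3 (F = 3*(-1) = -3)
v(K, s) = -¾ + s/4 (v(K, s) = (-3 + s)/(-3 + 7) = (-3 + s)/4 = (-3 + s)*(¼) = -¾ + s/4)
J(l, h) = 3 (J(l, h) = 3 + (h + h*(-1))/4 = 3 + (h - h)/4 = 3 + (¼)*0 = 3 + 0 = 3)
-144*v(5, 10) + J(-4, 7) = -144*(-¾ + (¼)*10) + 3 = -144*(-¾ + 5/2) + 3 = -144*7/4 + 3 = -252 + 3 = -249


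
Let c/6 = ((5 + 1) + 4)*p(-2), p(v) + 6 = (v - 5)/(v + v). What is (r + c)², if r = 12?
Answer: 59049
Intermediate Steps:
p(v) = -6 + (-5 + v)/(2*v) (p(v) = -6 + (v - 5)/(v + v) = -6 + (-5 + v)/((2*v)) = -6 + (-5 + v)*(1/(2*v)) = -6 + (-5 + v)/(2*v))
c = -255 (c = 6*(((5 + 1) + 4)*((½)*(-5 - 11*(-2))/(-2))) = 6*((6 + 4)*((½)*(-½)*(-5 + 22))) = 6*(10*((½)*(-½)*17)) = 6*(10*(-17/4)) = 6*(-85/2) = -255)
(r + c)² = (12 - 255)² = (-243)² = 59049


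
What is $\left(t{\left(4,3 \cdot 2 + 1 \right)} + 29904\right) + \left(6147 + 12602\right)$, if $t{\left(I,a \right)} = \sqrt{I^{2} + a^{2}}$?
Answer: $48653 + \sqrt{65} \approx 48661.0$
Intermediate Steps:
$\left(t{\left(4,3 \cdot 2 + 1 \right)} + 29904\right) + \left(6147 + 12602\right) = \left(\sqrt{4^{2} + \left(3 \cdot 2 + 1\right)^{2}} + 29904\right) + \left(6147 + 12602\right) = \left(\sqrt{16 + \left(6 + 1\right)^{2}} + 29904\right) + 18749 = \left(\sqrt{16 + 7^{2}} + 29904\right) + 18749 = \left(\sqrt{16 + 49} + 29904\right) + 18749 = \left(\sqrt{65} + 29904\right) + 18749 = \left(29904 + \sqrt{65}\right) + 18749 = 48653 + \sqrt{65}$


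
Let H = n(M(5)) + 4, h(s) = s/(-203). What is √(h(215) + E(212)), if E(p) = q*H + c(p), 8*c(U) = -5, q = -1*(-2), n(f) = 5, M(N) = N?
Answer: √10757782/812 ≈ 4.0393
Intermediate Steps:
q = 2
h(s) = -s/203 (h(s) = s*(-1/203) = -s/203)
H = 9 (H = 5 + 4 = 9)
c(U) = -5/8 (c(U) = (⅛)*(-5) = -5/8)
E(p) = 139/8 (E(p) = 2*9 - 5/8 = 18 - 5/8 = 139/8)
√(h(215) + E(212)) = √(-1/203*215 + 139/8) = √(-215/203 + 139/8) = √(26497/1624) = √10757782/812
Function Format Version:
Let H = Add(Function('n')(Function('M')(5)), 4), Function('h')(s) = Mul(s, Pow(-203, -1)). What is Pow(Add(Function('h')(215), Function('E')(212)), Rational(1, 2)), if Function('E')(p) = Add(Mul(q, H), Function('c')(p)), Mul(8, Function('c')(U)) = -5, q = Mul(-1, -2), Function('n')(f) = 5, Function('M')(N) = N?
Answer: Mul(Rational(1, 812), Pow(10757782, Rational(1, 2))) ≈ 4.0393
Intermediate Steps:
q = 2
Function('h')(s) = Mul(Rational(-1, 203), s) (Function('h')(s) = Mul(s, Rational(-1, 203)) = Mul(Rational(-1, 203), s))
H = 9 (H = Add(5, 4) = 9)
Function('c')(U) = Rational(-5, 8) (Function('c')(U) = Mul(Rational(1, 8), -5) = Rational(-5, 8))
Function('E')(p) = Rational(139, 8) (Function('E')(p) = Add(Mul(2, 9), Rational(-5, 8)) = Add(18, Rational(-5, 8)) = Rational(139, 8))
Pow(Add(Function('h')(215), Function('E')(212)), Rational(1, 2)) = Pow(Add(Mul(Rational(-1, 203), 215), Rational(139, 8)), Rational(1, 2)) = Pow(Add(Rational(-215, 203), Rational(139, 8)), Rational(1, 2)) = Pow(Rational(26497, 1624), Rational(1, 2)) = Mul(Rational(1, 812), Pow(10757782, Rational(1, 2)))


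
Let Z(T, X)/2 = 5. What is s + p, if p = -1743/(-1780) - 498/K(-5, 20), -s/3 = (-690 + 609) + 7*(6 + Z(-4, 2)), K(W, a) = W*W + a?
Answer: -550487/5340 ≈ -103.09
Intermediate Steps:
Z(T, X) = 10 (Z(T, X) = 2*5 = 10)
K(W, a) = a + W² (K(W, a) = W² + a = a + W²)
s = -93 (s = -3*((-690 + 609) + 7*(6 + 10)) = -3*(-81 + 7*16) = -3*(-81 + 112) = -3*31 = -93)
p = -53867/5340 (p = -1743/(-1780) - 498/(20 + (-5)²) = -1743*(-1/1780) - 498/(20 + 25) = 1743/1780 - 498/45 = 1743/1780 - 498*1/45 = 1743/1780 - 166/15 = -53867/5340 ≈ -10.087)
s + p = -93 - 53867/5340 = -550487/5340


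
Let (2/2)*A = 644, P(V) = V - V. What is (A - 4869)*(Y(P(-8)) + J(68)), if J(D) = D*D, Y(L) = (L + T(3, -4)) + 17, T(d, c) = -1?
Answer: -19604000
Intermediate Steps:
P(V) = 0
Y(L) = 16 + L (Y(L) = (L - 1) + 17 = (-1 + L) + 17 = 16 + L)
J(D) = D²
A = 644
(A - 4869)*(Y(P(-8)) + J(68)) = (644 - 4869)*((16 + 0) + 68²) = -4225*(16 + 4624) = -4225*4640 = -19604000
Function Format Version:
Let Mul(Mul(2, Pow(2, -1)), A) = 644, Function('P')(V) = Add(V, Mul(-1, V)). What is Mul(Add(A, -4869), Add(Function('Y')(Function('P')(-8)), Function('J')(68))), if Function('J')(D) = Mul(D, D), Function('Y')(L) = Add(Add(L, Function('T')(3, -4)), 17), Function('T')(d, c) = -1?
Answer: -19604000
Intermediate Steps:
Function('P')(V) = 0
Function('Y')(L) = Add(16, L) (Function('Y')(L) = Add(Add(L, -1), 17) = Add(Add(-1, L), 17) = Add(16, L))
Function('J')(D) = Pow(D, 2)
A = 644
Mul(Add(A, -4869), Add(Function('Y')(Function('P')(-8)), Function('J')(68))) = Mul(Add(644, -4869), Add(Add(16, 0), Pow(68, 2))) = Mul(-4225, Add(16, 4624)) = Mul(-4225, 4640) = -19604000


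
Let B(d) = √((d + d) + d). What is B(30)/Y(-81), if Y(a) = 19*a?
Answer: -√10/513 ≈ -0.0061643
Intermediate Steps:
B(d) = √3*√d (B(d) = √(2*d + d) = √(3*d) = √3*√d)
B(30)/Y(-81) = (√3*√30)/((19*(-81))) = (3*√10)/(-1539) = (3*√10)*(-1/1539) = -√10/513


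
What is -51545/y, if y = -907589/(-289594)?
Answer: -14927122730/907589 ≈ -16447.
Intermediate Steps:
y = 907589/289594 (y = -907589*(-1/289594) = 907589/289594 ≈ 3.1340)
-51545/y = -51545/907589/289594 = -51545*289594/907589 = -14927122730/907589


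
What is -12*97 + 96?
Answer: -1068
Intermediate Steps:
-12*97 + 96 = -1164 + 96 = -1068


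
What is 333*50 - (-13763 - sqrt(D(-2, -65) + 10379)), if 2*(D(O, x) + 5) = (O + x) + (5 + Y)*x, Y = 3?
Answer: 30413 + sqrt(40322)/2 ≈ 30513.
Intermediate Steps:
D(O, x) = -5 + O/2 + 9*x/2 (D(O, x) = -5 + ((O + x) + (5 + 3)*x)/2 = -5 + ((O + x) + 8*x)/2 = -5 + (O + 9*x)/2 = -5 + (O/2 + 9*x/2) = -5 + O/2 + 9*x/2)
333*50 - (-13763 - sqrt(D(-2, -65) + 10379)) = 333*50 - (-13763 - sqrt((-5 + (1/2)*(-2) + (9/2)*(-65)) + 10379)) = 16650 - (-13763 - sqrt((-5 - 1 - 585/2) + 10379)) = 16650 - (-13763 - sqrt(-597/2 + 10379)) = 16650 - (-13763 - sqrt(20161/2)) = 16650 - (-13763 - sqrt(40322)/2) = 16650 + (13763 + sqrt(40322)/2) = 30413 + sqrt(40322)/2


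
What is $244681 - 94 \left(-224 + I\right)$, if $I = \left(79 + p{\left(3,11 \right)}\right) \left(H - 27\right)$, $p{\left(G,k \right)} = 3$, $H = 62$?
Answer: $-4043$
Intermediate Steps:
$I = 2870$ ($I = \left(79 + 3\right) \left(62 - 27\right) = 82 \cdot 35 = 2870$)
$244681 - 94 \left(-224 + I\right) = 244681 - 94 \left(-224 + 2870\right) = 244681 - 94 \cdot 2646 = 244681 - 248724 = -4043$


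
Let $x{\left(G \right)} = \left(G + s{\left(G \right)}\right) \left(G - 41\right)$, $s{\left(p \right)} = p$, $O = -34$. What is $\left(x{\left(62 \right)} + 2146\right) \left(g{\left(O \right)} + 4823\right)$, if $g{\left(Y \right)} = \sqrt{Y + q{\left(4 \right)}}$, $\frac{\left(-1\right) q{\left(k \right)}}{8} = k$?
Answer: $22909250 + 4750 i \sqrt{66} \approx 2.2909 \cdot 10^{7} + 38589.0 i$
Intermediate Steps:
$q{\left(k \right)} = - 8 k$
$x{\left(G \right)} = 2 G \left(-41 + G\right)$ ($x{\left(G \right)} = \left(G + G\right) \left(G - 41\right) = 2 G \left(-41 + G\right)$)
$g{\left(Y \right)} = \sqrt{-32 + Y}$ ($g{\left(Y \right)} = \sqrt{Y - 32} = \sqrt{-32 + Y}$)
$\left(x{\left(62 \right)} + 2146\right) \left(g{\left(O \right)} + 4823\right) = \left(2 \cdot 62 \left(-41 + 62\right) + 2146\right) \left(\sqrt{-32 - 34} + 4823\right) = \left(2 \cdot 62 \cdot 21 + 2146\right) \left(\sqrt{-66} + 4823\right) = \left(2604 + 2146\right) \left(i \sqrt{66} + 4823\right) = 4750 \left(4823 + i \sqrt{66}\right) = 22909250 + 4750 i \sqrt{66}$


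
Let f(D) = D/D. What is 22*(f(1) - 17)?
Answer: -352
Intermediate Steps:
f(D) = 1
22*(f(1) - 17) = 22*(1 - 17) = 22*(-16) = -352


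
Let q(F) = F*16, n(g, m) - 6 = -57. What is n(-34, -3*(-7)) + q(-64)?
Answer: -1075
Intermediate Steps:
n(g, m) = -51 (n(g, m) = 6 - 57 = -51)
q(F) = 16*F
n(-34, -3*(-7)) + q(-64) = -51 + 16*(-64) = -51 - 1024 = -1075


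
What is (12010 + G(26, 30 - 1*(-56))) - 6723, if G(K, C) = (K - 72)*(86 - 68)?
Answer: 4459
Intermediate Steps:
G(K, C) = -1296 + 18*K (G(K, C) = (-72 + K)*18 = -1296 + 18*K)
(12010 + G(26, 30 - 1*(-56))) - 6723 = (12010 + (-1296 + 18*26)) - 6723 = (12010 + (-1296 + 468)) - 6723 = (12010 - 828) - 6723 = 11182 - 6723 = 4459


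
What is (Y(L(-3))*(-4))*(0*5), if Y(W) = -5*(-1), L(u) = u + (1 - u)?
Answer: 0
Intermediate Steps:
L(u) = 1
Y(W) = 5
(Y(L(-3))*(-4))*(0*5) = (5*(-4))*(0*5) = -20*0 = 0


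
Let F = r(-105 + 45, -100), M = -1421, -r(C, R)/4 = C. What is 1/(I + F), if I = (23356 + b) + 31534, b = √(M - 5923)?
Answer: 27565/1519662122 - 3*I*√51/759831061 ≈ 1.8139e-5 - 2.8196e-8*I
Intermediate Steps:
r(C, R) = -4*C
F = 240 (F = -4*(-105 + 45) = -4*(-60) = 240)
b = 12*I*√51 (b = √(-1421 - 5923) = √(-7344) = 12*I*√51 ≈ 85.697*I)
I = 54890 + 12*I*√51 (I = (23356 + 12*I*√51) + 31534 = 54890 + 12*I*√51 ≈ 54890.0 + 85.697*I)
1/(I + F) = 1/((54890 + 12*I*√51) + 240) = 1/(55130 + 12*I*√51)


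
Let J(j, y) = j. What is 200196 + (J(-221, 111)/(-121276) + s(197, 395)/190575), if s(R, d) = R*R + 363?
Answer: 660995645540821/3301739100 ≈ 2.0020e+5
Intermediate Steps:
s(R, d) = 363 + R² (s(R, d) = R² + 363 = 363 + R²)
200196 + (J(-221, 111)/(-121276) + s(197, 395)/190575) = 200196 + (-221/(-121276) + (363 + 197²)/190575) = 200196 + (-221*(-1/121276) + (363 + 38809)*(1/190575)) = 200196 + (221/121276 + 39172*(1/190575)) = 200196 + (221/121276 + 5596/27225) = 200196 + 684677221/3301739100 = 660995645540821/3301739100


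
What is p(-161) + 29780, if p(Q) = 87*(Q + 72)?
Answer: 22037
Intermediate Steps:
p(Q) = 6264 + 87*Q (p(Q) = 87*(72 + Q) = 6264 + 87*Q)
p(-161) + 29780 = (6264 + 87*(-161)) + 29780 = (6264 - 14007) + 29780 = -7743 + 29780 = 22037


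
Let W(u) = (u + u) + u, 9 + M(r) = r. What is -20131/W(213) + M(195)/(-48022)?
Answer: -483424868/15343029 ≈ -31.508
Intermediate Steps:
M(r) = -9 + r
W(u) = 3*u (W(u) = 2*u + u = 3*u)
-20131/W(213) + M(195)/(-48022) = -20131/(3*213) + (-9 + 195)/(-48022) = -20131/639 + 186*(-1/48022) = -20131*1/639 - 93/24011 = -20131/639 - 93/24011 = -483424868/15343029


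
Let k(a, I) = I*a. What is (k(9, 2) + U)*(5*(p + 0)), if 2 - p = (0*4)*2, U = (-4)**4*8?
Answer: 20660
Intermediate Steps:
U = 2048 (U = 256*8 = 2048)
p = 2 (p = 2 - 0*4*2 = 2 - 0*2 = 2 - 1*0 = 2 + 0 = 2)
(k(9, 2) + U)*(5*(p + 0)) = (2*9 + 2048)*(5*(2 + 0)) = (18 + 2048)*(5*2) = 2066*10 = 20660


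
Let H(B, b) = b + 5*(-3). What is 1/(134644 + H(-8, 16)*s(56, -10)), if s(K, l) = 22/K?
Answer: 28/3770043 ≈ 7.4270e-6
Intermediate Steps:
H(B, b) = -15 + b (H(B, b) = b - 15 = -15 + b)
1/(134644 + H(-8, 16)*s(56, -10)) = 1/(134644 + (-15 + 16)*(22/56)) = 1/(134644 + 1*(22*(1/56))) = 1/(134644 + 1*(11/28)) = 1/(134644 + 11/28) = 1/(3770043/28) = 28/3770043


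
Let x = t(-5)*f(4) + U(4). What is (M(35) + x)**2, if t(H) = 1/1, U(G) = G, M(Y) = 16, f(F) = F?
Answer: 576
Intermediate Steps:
t(H) = 1
x = 8 (x = 1*4 + 4 = 4 + 4 = 8)
(M(35) + x)**2 = (16 + 8)**2 = 24**2 = 576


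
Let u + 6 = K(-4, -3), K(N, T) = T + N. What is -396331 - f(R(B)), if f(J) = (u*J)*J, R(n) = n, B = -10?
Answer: -395031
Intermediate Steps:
K(N, T) = N + T
u = -13 (u = -6 + (-4 - 3) = -6 - 7 = -13)
f(J) = -13*J**2 (f(J) = (-13*J)*J = -13*J**2)
-396331 - f(R(B)) = -396331 - (-13)*(-10)**2 = -396331 - (-13)*100 = -396331 - 1*(-1300) = -396331 + 1300 = -395031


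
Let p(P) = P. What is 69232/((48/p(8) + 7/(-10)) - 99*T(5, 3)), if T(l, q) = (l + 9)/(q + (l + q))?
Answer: -692320/1207 ≈ -573.59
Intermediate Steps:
T(l, q) = (9 + l)/(l + 2*q)
69232/((48/p(8) + 7/(-10)) - 99*T(5, 3)) = 69232/((48/8 + 7/(-10)) - 99*(9 + 5)/(5 + 2*3)) = 69232/((48*(1/8) + 7*(-1/10)) - 99*14/(5 + 6)) = 69232/((6 - 7/10) - 99*14/11) = 69232/(53/10 - 9*14) = 69232/(53/10 - 99*14/11) = 69232/(53/10 - 126) = 69232/(-1207/10) = 69232*(-10/1207) = -692320/1207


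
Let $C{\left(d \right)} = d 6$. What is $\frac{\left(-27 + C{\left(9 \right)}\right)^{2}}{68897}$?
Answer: $\frac{729}{68897} \approx 0.010581$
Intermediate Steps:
$C{\left(d \right)} = 6 d$
$\frac{\left(-27 + C{\left(9 \right)}\right)^{2}}{68897} = \frac{\left(-27 + 6 \cdot 9\right)^{2}}{68897} = \left(-27 + 54\right)^{2} \cdot \frac{1}{68897} = 27^{2} \cdot \frac{1}{68897} = 729 \cdot \frac{1}{68897} = \frac{729}{68897}$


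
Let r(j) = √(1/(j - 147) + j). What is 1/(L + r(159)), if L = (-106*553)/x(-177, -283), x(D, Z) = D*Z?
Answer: 11744936952/1582884956447 + 1672738854*√5727/1582884956447 ≈ 0.087393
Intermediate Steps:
r(j) = √(j + 1/(-147 + j)) (r(j) = √(1/(-147 + j) + j) = √(j + 1/(-147 + j)))
L = -58618/50091 (L = (-106*553)/((-177*(-283))) = -58618/50091 ≈ -1.1702)
1/(L + r(159)) = 1/(-58618/50091 + √((1 + 159*(-147 + 159))/(-147 + 159))) = 1/(-58618/50091 + √((1 + 159*12)/12)) = 1/(-58618/50091 + √((1 + 1908)/12)) = 1/(-58618/50091 + √((1/12)*1909)) = 1/(-58618/50091 + √(1909/12)) = 1/(-58618/50091 + √5727/6)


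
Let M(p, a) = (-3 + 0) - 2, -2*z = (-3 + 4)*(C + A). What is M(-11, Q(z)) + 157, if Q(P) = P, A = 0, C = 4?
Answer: 152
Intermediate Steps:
z = -2 (z = -(-3 + 4)*(4 + 0)/2 = -4/2 = -1/2*4 = -2)
M(p, a) = -5 (M(p, a) = -3 - 2 = -5)
M(-11, Q(z)) + 157 = -5 + 157 = 152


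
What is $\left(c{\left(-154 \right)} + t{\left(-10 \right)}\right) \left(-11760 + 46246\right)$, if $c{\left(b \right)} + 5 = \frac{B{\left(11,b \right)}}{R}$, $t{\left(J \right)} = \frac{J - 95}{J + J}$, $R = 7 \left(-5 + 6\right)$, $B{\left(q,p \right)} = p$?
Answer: $- \frac{1500141}{2} \approx -7.5007 \cdot 10^{5}$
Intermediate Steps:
$R = 7$ ($R = 7 \cdot 1 = 7$)
$t{\left(J \right)} = \frac{-95 + J}{2 J}$
$c{\left(b \right)} = -5 + \frac{b}{7}$
$\left(c{\left(-154 \right)} + t{\left(-10 \right)}\right) \left(-11760 + 46246\right) = \left(\left(-5 + \frac{1}{7} \left(-154\right)\right) + \frac{-95 - 10}{2 \left(-10\right)}\right) \left(-11760 + 46246\right) = \left(\left(-5 - 22\right) + \frac{1}{2} \left(- \frac{1}{10}\right) \left(-105\right)\right) 34486 = \left(-27 + \frac{21}{4}\right) 34486 = \left(- \frac{87}{4}\right) 34486 = - \frac{1500141}{2}$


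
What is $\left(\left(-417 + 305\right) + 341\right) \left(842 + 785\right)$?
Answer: $372583$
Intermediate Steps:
$\left(\left(-417 + 305\right) + 341\right) \left(842 + 785\right) = \left(-112 + 341\right) 1627 = 229 \cdot 1627 = 372583$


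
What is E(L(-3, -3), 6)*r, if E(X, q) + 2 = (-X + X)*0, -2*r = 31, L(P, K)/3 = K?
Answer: 31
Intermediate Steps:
L(P, K) = 3*K
r = -31/2 (r = -½*31 = -31/2 ≈ -15.500)
E(X, q) = -2 (E(X, q) = -2 + (-X + X)*0 = -2 + 0*0 = -2 + 0 = -2)
E(L(-3, -3), 6)*r = -2*(-31/2) = 31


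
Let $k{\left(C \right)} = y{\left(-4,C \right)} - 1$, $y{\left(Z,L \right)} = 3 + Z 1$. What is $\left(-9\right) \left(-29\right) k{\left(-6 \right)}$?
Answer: $-522$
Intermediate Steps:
$y{\left(Z,L \right)} = 3 + Z$
$k{\left(C \right)} = -2$ ($k{\left(C \right)} = \left(3 - 4\right) - 1 = -1 - 1 = -2$)
$\left(-9\right) \left(-29\right) k{\left(-6 \right)} = \left(-9\right) \left(-29\right) \left(-2\right) = 261 \left(-2\right) = -522$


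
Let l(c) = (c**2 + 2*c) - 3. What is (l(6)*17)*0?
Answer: 0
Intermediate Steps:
l(c) = -3 + c**2 + 2*c
(l(6)*17)*0 = ((-3 + 6**2 + 2*6)*17)*0 = ((-3 + 36 + 12)*17)*0 = (45*17)*0 = 765*0 = 0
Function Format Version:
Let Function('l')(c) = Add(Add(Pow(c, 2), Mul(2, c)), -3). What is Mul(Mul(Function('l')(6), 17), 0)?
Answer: 0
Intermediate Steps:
Function('l')(c) = Add(-3, Pow(c, 2), Mul(2, c))
Mul(Mul(Function('l')(6), 17), 0) = Mul(Mul(Add(-3, Pow(6, 2), Mul(2, 6)), 17), 0) = Mul(Mul(Add(-3, 36, 12), 17), 0) = Mul(Mul(45, 17), 0) = Mul(765, 0) = 0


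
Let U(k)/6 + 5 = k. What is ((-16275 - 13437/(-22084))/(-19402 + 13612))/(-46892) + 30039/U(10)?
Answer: 2001234558625131/1998636451040 ≈ 1001.3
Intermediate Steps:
U(k) = -30 + 6*k
((-16275 - 13437/(-22084))/(-19402 + 13612))/(-46892) + 30039/U(10) = ((-16275 - 13437/(-22084))/(-19402 + 13612))/(-46892) + 30039/(-30 + 6*10) = ((-16275 - 13437*(-1/22084))/(-5790))*(-1/46892) + 30039/(-30 + 60) = ((-16275 + 13437/22084)*(-1/5790))*(-1/46892) + 30039/30 = -359403663/22084*(-1/5790)*(-1/46892) + 30039*(1/30) = (119801221/42622120)*(-1/46892) + 10013/10 = -119801221/1998636451040 + 10013/10 = 2001234558625131/1998636451040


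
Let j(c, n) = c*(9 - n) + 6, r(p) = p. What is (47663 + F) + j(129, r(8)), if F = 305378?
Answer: 353176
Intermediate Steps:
j(c, n) = 6 + c*(9 - n)
(47663 + F) + j(129, r(8)) = (47663 + 305378) + (6 + 9*129 - 1*129*8) = 353041 + (6 + 1161 - 1032) = 353041 + 135 = 353176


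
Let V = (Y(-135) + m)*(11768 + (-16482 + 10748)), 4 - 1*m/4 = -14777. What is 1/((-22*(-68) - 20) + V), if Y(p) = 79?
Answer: 1/357232378 ≈ 2.7993e-9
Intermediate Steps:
m = 59124 (m = 16 - 4*(-14777) = 16 + 59108 = 59124)
V = 357230902 (V = (79 + 59124)*(11768 + (-16482 + 10748)) = 59203*(11768 - 5734) = 59203*6034 = 357230902)
1/((-22*(-68) - 20) + V) = 1/((-22*(-68) - 20) + 357230902) = 1/((1496 - 20) + 357230902) = 1/(1476 + 357230902) = 1/357232378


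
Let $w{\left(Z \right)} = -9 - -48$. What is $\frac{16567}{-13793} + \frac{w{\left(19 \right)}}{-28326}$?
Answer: $- \frac{156604923}{130233506} \approx -1.2025$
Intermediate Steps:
$w{\left(Z \right)} = 39$ ($w{\left(Z \right)} = -9 + 48 = 39$)
$\frac{16567}{-13793} + \frac{w{\left(19 \right)}}{-28326} = \frac{16567}{-13793} + \frac{39}{-28326} = 16567 \left(- \frac{1}{13793}\right) + 39 \left(- \frac{1}{28326}\right) = - \frac{16567}{13793} - \frac{13}{9442} = - \frac{156604923}{130233506}$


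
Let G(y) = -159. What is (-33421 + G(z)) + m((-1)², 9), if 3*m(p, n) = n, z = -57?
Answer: -33577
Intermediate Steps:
m(p, n) = n/3
(-33421 + G(z)) + m((-1)², 9) = (-33421 - 159) + (⅓)*9 = -33580 + 3 = -33577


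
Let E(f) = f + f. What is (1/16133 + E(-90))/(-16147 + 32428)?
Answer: -2903939/262661373 ≈ -0.011056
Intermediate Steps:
E(f) = 2*f
(1/16133 + E(-90))/(-16147 + 32428) = (1/16133 + 2*(-90))/(-16147 + 32428) = (1/16133 - 180)/16281 = -2903939/16133*1/16281 = -2903939/262661373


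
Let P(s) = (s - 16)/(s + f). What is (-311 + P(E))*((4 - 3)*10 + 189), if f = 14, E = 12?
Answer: -804955/13 ≈ -61920.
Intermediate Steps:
P(s) = (-16 + s)/(14 + s) (P(s) = (s - 16)/(s + 14) = (-16 + s)/(14 + s))
(-311 + P(E))*((4 - 3)*10 + 189) = (-311 + (-16 + 12)/(14 + 12))*((4 - 3)*10 + 189) = (-311 - 4/26)*(1*10 + 189) = (-311 + (1/26)*(-4))*(10 + 189) = (-311 - 2/13)*199 = -4045/13*199 = -804955/13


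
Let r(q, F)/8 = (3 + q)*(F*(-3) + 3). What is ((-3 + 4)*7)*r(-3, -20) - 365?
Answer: -365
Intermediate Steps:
r(q, F) = 8*(3 + q)*(3 - 3*F) (r(q, F) = 8*((3 + q)*(F*(-3) + 3)) = 8*((3 + q)*(-3*F + 3)) = 8*((3 + q)*(3 - 3*F)) = 8*(3 + q)*(3 - 3*F))
((-3 + 4)*7)*r(-3, -20) - 365 = ((-3 + 4)*7)*(72 - 72*(-20) + 24*(-3) - 24*(-20)*(-3)) - 365 = (1*7)*(72 + 1440 - 72 - 1440) - 365 = 7*0 - 365 = 0 - 365 = -365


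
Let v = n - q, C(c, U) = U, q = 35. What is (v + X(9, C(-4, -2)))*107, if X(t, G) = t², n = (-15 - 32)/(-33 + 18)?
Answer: 78859/15 ≈ 5257.3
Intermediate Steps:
n = 47/15 (n = -47/(-15) = -47*(-1/15) = 47/15 ≈ 3.1333)
v = -478/15 (v = 47/15 - 1*35 = 47/15 - 35 = -478/15 ≈ -31.867)
(v + X(9, C(-4, -2)))*107 = (-478/15 + 9²)*107 = (-478/15 + 81)*107 = (737/15)*107 = 78859/15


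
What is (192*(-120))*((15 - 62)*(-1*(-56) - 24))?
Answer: 34652160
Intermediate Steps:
(192*(-120))*((15 - 62)*(-1*(-56) - 24)) = -(-1082880)*(56 - 24) = -(-1082880)*32 = -23040*(-1504) = 34652160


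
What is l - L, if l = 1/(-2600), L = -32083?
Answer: 83415799/2600 ≈ 32083.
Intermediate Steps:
l = -1/2600 ≈ -0.00038462
l - L = -1/2600 - 1*(-32083) = -1/2600 + 32083 = 83415799/2600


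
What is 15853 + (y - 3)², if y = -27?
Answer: 16753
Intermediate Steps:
15853 + (y - 3)² = 15853 + (-27 - 3)² = 15853 + (-30)² = 15853 + 900 = 16753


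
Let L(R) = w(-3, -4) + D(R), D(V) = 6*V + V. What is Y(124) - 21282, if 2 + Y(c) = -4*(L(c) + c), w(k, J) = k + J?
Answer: -25224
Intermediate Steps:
D(V) = 7*V
w(k, J) = J + k
L(R) = -7 + 7*R (L(R) = (-4 - 3) + 7*R = -7 + 7*R)
Y(c) = 26 - 32*c (Y(c) = -2 - 4*((-7 + 7*c) + c) = -2 - 4*(-7 + 8*c) = -2 + (28 - 32*c) = 26 - 32*c)
Y(124) - 21282 = (26 - 32*124) - 21282 = (26 - 3968) - 21282 = -3942 - 21282 = -25224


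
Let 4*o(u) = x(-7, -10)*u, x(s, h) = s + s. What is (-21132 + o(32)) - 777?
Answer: -22021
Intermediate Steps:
x(s, h) = 2*s
o(u) = -7*u/2 (o(u) = ((2*(-7))*u)/4 = (-14*u)/4 = -7*u/2)
(-21132 + o(32)) - 777 = (-21132 - 7/2*32) - 777 = (-21132 - 112) - 777 = -21244 - 777 = -22021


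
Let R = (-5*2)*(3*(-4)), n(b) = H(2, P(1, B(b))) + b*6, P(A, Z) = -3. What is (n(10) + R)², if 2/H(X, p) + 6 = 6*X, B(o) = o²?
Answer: 292681/9 ≈ 32520.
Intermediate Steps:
H(X, p) = 2/(-6 + 6*X)
n(b) = ⅓ + 6*b (n(b) = 1/(3*(-1 + 2)) + b*6 = (⅓)/1 + 6*b = (⅓)*1 + 6*b = ⅓ + 6*b)
R = 120 (R = -10*(-12) = 120)
(n(10) + R)² = ((⅓ + 6*10) + 120)² = ((⅓ + 60) + 120)² = (181/3 + 120)² = (541/3)² = 292681/9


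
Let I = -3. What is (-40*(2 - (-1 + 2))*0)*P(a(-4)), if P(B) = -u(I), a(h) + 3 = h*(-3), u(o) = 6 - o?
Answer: 0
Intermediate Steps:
a(h) = -3 - 3*h (a(h) = -3 + h*(-3) = -3 - 3*h)
P(B) = -9 (P(B) = -(6 - 1*(-3)) = -(6 + 3) = -1*9 = -9)
(-40*(2 - (-1 + 2))*0)*P(a(-4)) = -40*(2 - (-1 + 2))*0*(-9) = -40*(2 - 1*1)*0*(-9) = -40*(2 - 1)*0*(-9) = -40*0*(-9) = 0*(-9) = 0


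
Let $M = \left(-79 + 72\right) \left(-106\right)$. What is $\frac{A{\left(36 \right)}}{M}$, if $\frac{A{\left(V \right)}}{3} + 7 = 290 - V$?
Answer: $\frac{741}{742} \approx 0.99865$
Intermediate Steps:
$A{\left(V \right)} = 849 - 3 V$ ($A{\left(V \right)} = -21 + 3 \left(290 - V\right) = -21 - \left(-870 + 3 V\right) = 849 - 3 V$)
$M = 742$ ($M = \left(-7\right) \left(-106\right) = 742$)
$\frac{A{\left(36 \right)}}{M} = \frac{849 - 108}{742} = \left(849 - 108\right) \frac{1}{742} = 741 \cdot \frac{1}{742} = \frac{741}{742}$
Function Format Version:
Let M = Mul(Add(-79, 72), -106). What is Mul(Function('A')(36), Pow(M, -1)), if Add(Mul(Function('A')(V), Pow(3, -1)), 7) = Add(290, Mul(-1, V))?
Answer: Rational(741, 742) ≈ 0.99865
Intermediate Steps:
Function('A')(V) = Add(849, Mul(-3, V)) (Function('A')(V) = Add(-21, Mul(3, Add(290, Mul(-1, V)))) = Add(-21, Add(870, Mul(-3, V))) = Add(849, Mul(-3, V)))
M = 742 (M = Mul(-7, -106) = 742)
Mul(Function('A')(36), Pow(M, -1)) = Mul(Add(849, Mul(-3, 36)), Pow(742, -1)) = Mul(Add(849, -108), Rational(1, 742)) = Mul(741, Rational(1, 742)) = Rational(741, 742)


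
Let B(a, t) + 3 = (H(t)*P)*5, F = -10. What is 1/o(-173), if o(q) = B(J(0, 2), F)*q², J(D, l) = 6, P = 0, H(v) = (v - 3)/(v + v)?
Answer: -1/89787 ≈ -1.1137e-5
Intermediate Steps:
H(v) = (-3 + v)/(2*v) (H(v) = (-3 + v)/((2*v)) = (-3 + v)*(1/(2*v)) = (-3 + v)/(2*v))
B(a, t) = -3 (B(a, t) = -3 + (((-3 + t)/(2*t))*0)*5 = -3 + 0*5 = -3 + 0 = -3)
o(q) = -3*q²
1/o(-173) = 1/(-3*(-173)²) = 1/(-3*29929) = 1/(-89787) = -1/89787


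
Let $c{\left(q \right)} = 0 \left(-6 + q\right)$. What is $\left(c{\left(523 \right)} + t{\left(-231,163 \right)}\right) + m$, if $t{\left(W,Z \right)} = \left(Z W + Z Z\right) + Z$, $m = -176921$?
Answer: $-187842$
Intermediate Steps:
$t{\left(W,Z \right)} = Z + Z^{2} + W Z$ ($t{\left(W,Z \right)} = \left(W Z + Z^{2}\right) + Z = \left(Z^{2} + W Z\right) + Z = Z + Z^{2} + W Z$)
$c{\left(q \right)} = 0$
$\left(c{\left(523 \right)} + t{\left(-231,163 \right)}\right) + m = \left(0 + 163 \left(1 - 231 + 163\right)\right) - 176921 = \left(0 + 163 \left(-67\right)\right) - 176921 = \left(0 - 10921\right) - 176921 = -10921 - 176921 = -187842$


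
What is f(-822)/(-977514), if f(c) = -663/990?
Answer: 221/322579620 ≈ 6.8510e-7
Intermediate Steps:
f(c) = -221/330 (f(c) = -663*1/990 = -221/330)
f(-822)/(-977514) = -221/330/(-977514) = -221/330*(-1/977514) = 221/322579620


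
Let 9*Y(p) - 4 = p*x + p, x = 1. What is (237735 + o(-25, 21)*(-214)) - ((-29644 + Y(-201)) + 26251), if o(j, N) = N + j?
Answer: 2178254/9 ≈ 2.4203e+5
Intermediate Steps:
Y(p) = 4/9 + 2*p/9 (Y(p) = 4/9 + (p*1 + p)/9 = 4/9 + (p + p)/9 = 4/9 + (2*p)/9 = 4/9 + 2*p/9)
(237735 + o(-25, 21)*(-214)) - ((-29644 + Y(-201)) + 26251) = (237735 + (21 - 25)*(-214)) - ((-29644 + (4/9 + (2/9)*(-201))) + 26251) = (237735 - 4*(-214)) - ((-29644 + (4/9 - 134/3)) + 26251) = (237735 + 856) - ((-29644 - 398/9) + 26251) = 238591 - (-267194/9 + 26251) = 238591 - 1*(-30935/9) = 238591 + 30935/9 = 2178254/9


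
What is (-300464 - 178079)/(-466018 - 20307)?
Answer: 478543/486325 ≈ 0.98400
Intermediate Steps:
(-300464 - 178079)/(-466018 - 20307) = -478543/(-486325) = -478543*(-1/486325) = 478543/486325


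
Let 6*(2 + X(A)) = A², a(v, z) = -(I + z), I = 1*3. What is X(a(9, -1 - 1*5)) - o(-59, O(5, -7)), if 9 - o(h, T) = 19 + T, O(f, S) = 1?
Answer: 21/2 ≈ 10.500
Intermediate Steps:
I = 3
o(h, T) = -10 - T (o(h, T) = 9 - (19 + T) = 9 + (-19 - T) = -10 - T)
a(v, z) = -3 - z (a(v, z) = -(3 + z) = -3 - z)
X(A) = -2 + A²/6
X(a(9, -1 - 1*5)) - o(-59, O(5, -7)) = (-2 + (-3 - (-1 - 1*5))²/6) - (-10 - 1*1) = (-2 + (-3 - (-1 - 5))²/6) - (-10 - 1) = (-2 + (-3 - 1*(-6))²/6) - 1*(-11) = (-2 + (-3 + 6)²/6) + 11 = (-2 + (⅙)*3²) + 11 = (-2 + (⅙)*9) + 11 = (-2 + 3/2) + 11 = -½ + 11 = 21/2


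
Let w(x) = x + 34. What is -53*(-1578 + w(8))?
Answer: 81408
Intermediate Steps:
w(x) = 34 + x
-53*(-1578 + w(8)) = -53*(-1578 + (34 + 8)) = -53*(-1578 + 42) = -53*(-1536) = 81408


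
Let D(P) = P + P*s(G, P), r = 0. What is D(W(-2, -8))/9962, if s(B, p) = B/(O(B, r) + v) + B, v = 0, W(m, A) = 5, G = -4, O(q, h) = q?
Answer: -5/4981 ≈ -0.0010038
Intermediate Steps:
s(B, p) = 1 + B (s(B, p) = B/(B + 0) + B = B/B + B = 1 + B)
D(P) = -2*P (D(P) = P + P*(1 - 4) = P + P*(-3) = P - 3*P = -2*P)
D(W(-2, -8))/9962 = -2*5/9962 = -10*1/9962 = -5/4981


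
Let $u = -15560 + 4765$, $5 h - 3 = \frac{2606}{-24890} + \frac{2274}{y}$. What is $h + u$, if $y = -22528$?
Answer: $- \frac{7565849693517}{700902400} \approx -10794.0$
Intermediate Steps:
$h = \frac{391714483}{700902400}$ ($h = \frac{3}{5} + \frac{\frac{2606}{-24890} + \frac{2274}{-22528}}{5} = \frac{3}{5} + \frac{2606 \left(- \frac{1}{24890}\right) + 2274 \left(- \frac{1}{22528}\right)}{5} = \frac{3}{5} + \frac{- \frac{1303}{12445} - \frac{1137}{11264}}{5} = \frac{3}{5} + \frac{1}{5} \left(- \frac{28826957}{140180480}\right) = \frac{3}{5} - \frac{28826957}{700902400} = \frac{391714483}{700902400} \approx 0.55887$)
$u = -10795$
$h + u = \frac{391714483}{700902400} - 10795 = - \frac{7565849693517}{700902400}$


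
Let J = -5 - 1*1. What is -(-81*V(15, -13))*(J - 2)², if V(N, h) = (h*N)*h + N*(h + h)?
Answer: 11119680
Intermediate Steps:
V(N, h) = N*h² + 2*N*h (V(N, h) = (N*h)*h + N*(2*h) = N*h² + 2*N*h)
J = -6 (J = -5 - 1 = -6)
-(-81*V(15, -13))*(J - 2)² = -(-1215*(-13)*(2 - 13))*(-6 - 2)² = -(-1215*(-13)*(-11))*(-8)² = -(-81*2145)*64 = -(-173745)*64 = -1*(-11119680) = 11119680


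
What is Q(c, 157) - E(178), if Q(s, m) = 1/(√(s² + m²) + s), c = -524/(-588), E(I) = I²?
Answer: -114803900783/3623403 + √532657402/3623403 ≈ -31684.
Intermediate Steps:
c = 131/147 (c = -524*(-1/588) = 131/147 ≈ 0.89116)
Q(s, m) = 1/(s + √(m² + s²)) (Q(s, m) = 1/(√(m² + s²) + s) = 1/(s + √(m² + s²)))
Q(c, 157) - E(178) = 1/(131/147 + √(157² + (131/147)²)) - 1*178² = 1/(131/147 + √(24649 + 17161/21609)) - 1*31684 = 1/(131/147 + √(532657402/21609)) - 31684 = 1/(131/147 + √532657402/147) - 31684 = -31684 + 1/(131/147 + √532657402/147)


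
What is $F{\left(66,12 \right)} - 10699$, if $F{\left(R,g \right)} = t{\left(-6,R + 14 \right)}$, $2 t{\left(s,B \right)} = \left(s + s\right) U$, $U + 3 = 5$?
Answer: $-10711$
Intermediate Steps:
$U = 2$ ($U = -3 + 5 = 2$)
$t{\left(s,B \right)} = 2 s$ ($t{\left(s,B \right)} = \frac{\left(s + s\right) 2}{2} = \frac{2 s 2}{2} = \frac{4 s}{2} = 2 s$)
$F{\left(R,g \right)} = -12$ ($F{\left(R,g \right)} = 2 \left(-6\right) = -12$)
$F{\left(66,12 \right)} - 10699 = -12 - 10699 = -10711$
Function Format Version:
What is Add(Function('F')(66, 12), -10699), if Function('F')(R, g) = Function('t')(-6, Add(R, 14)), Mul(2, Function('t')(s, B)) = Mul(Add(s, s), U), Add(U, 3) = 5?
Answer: -10711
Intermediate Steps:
U = 2 (U = Add(-3, 5) = 2)
Function('t')(s, B) = Mul(2, s) (Function('t')(s, B) = Mul(Rational(1, 2), Mul(Add(s, s), 2)) = Mul(Rational(1, 2), Mul(Mul(2, s), 2)) = Mul(Rational(1, 2), Mul(4, s)) = Mul(2, s))
Function('F')(R, g) = -12 (Function('F')(R, g) = Mul(2, -6) = -12)
Add(Function('F')(66, 12), -10699) = Add(-12, -10699) = -10711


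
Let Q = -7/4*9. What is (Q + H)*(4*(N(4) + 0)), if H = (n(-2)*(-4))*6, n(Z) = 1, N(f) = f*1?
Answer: -636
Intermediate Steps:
N(f) = f
H = -24 (H = (1*(-4))*6 = -4*6 = -24)
Q = -63/4 (Q = -7*¼*9 = -7/4*9 = -63/4 ≈ -15.750)
(Q + H)*(4*(N(4) + 0)) = (-63/4 - 24)*(4*(4 + 0)) = -159*4 = -159/4*16 = -636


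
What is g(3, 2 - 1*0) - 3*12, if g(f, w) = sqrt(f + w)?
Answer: -36 + sqrt(5) ≈ -33.764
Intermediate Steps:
g(3, 2 - 1*0) - 3*12 = sqrt(3 + (2 - 1*0)) - 3*12 = sqrt(3 + (2 + 0)) - 36 = sqrt(3 + 2) - 36 = sqrt(5) - 36 = -36 + sqrt(5)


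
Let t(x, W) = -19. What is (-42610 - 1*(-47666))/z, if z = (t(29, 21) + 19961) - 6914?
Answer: 1264/3257 ≈ 0.38809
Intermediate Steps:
z = 13028 (z = (-19 + 19961) - 6914 = 19942 - 6914 = 13028)
(-42610 - 1*(-47666))/z = (-42610 - 1*(-47666))/13028 = (-42610 + 47666)*(1/13028) = 5056*(1/13028) = 1264/3257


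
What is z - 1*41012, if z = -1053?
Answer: -42065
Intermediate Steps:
z - 1*41012 = -1053 - 1*41012 = -1053 - 41012 = -42065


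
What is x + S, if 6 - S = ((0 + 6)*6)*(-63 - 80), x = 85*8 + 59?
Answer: 5893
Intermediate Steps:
x = 739 (x = 680 + 59 = 739)
S = 5154 (S = 6 - (0 + 6)*6*(-63 - 80) = 6 - 6*6*(-143) = 6 - 36*(-143) = 6 - 1*(-5148) = 6 + 5148 = 5154)
x + S = 739 + 5154 = 5893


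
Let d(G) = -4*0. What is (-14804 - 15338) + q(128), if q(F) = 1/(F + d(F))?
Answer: -3858175/128 ≈ -30142.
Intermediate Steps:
d(G) = 0
q(F) = 1/F (q(F) = 1/(F + 0) = 1/F)
(-14804 - 15338) + q(128) = (-14804 - 15338) + 1/128 = -30142 + 1/128 = -3858175/128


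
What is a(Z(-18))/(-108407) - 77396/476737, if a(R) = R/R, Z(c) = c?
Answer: -8390744909/51681627959 ≈ -0.16235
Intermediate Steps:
a(R) = 1
a(Z(-18))/(-108407) - 77396/476737 = 1/(-108407) - 77396/476737 = 1*(-1/108407) - 77396*1/476737 = -1/108407 - 77396/476737 = -8390744909/51681627959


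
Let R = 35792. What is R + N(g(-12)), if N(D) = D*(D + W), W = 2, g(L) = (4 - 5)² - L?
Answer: 35987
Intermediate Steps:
g(L) = 1 - L (g(L) = (-1)² - L = 1 - L)
N(D) = D*(2 + D) (N(D) = D*(D + 2) = D*(2 + D))
R + N(g(-12)) = 35792 + (1 - 1*(-12))*(2 + (1 - 1*(-12))) = 35792 + (1 + 12)*(2 + (1 + 12)) = 35792 + 13*(2 + 13) = 35792 + 13*15 = 35792 + 195 = 35987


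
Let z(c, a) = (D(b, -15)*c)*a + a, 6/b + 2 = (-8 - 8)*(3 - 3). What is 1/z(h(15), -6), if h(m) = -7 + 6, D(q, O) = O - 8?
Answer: -1/144 ≈ -0.0069444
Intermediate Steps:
b = -3 (b = 6/(-2 + (-8 - 8)*(3 - 3)) = 6/(-2 - 16*0) = 6/(-2 + 0) = 6/(-2) = 6*(-1/2) = -3)
D(q, O) = -8 + O
h(m) = -1
z(c, a) = a - 23*a*c (z(c, a) = ((-8 - 15)*c)*a + a = (-23*c)*a + a = -23*a*c + a = a - 23*a*c)
1/z(h(15), -6) = 1/(-6*(1 - 23*(-1))) = 1/(-6*(1 + 23)) = 1/(-6*24) = 1/(-144) = -1/144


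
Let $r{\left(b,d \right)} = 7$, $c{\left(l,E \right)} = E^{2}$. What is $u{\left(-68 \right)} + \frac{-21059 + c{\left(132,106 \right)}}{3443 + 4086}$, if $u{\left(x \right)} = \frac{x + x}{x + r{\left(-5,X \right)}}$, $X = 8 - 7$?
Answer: $\frac{424741}{459269} \approx 0.92482$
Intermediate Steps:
$X = 1$ ($X = 8 - 7 = 1$)
$u{\left(x \right)} = \frac{2 x}{7 + x}$ ($u{\left(x \right)} = \frac{x + x}{x + 7} = \frac{2 x}{7 + x}$)
$u{\left(-68 \right)} + \frac{-21059 + c{\left(132,106 \right)}}{3443 + 4086} = 2 \left(-68\right) \frac{1}{7 - 68} + \frac{-21059 + 106^{2}}{3443 + 4086} = 2 \left(-68\right) \frac{1}{-61} + \frac{-21059 + 11236}{7529} = 2 \left(-68\right) \left(- \frac{1}{61}\right) - \frac{9823}{7529} = \frac{136}{61} - \frac{9823}{7529} = \frac{424741}{459269}$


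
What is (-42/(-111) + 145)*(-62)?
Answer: -333498/37 ≈ -9013.5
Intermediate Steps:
(-42/(-111) + 145)*(-62) = (-42*(-1/111) + 145)*(-62) = (14/37 + 145)*(-62) = (5379/37)*(-62) = -333498/37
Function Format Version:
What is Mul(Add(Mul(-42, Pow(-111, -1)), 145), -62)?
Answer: Rational(-333498, 37) ≈ -9013.5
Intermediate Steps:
Mul(Add(Mul(-42, Pow(-111, -1)), 145), -62) = Mul(Add(Mul(-42, Rational(-1, 111)), 145), -62) = Mul(Add(Rational(14, 37), 145), -62) = Mul(Rational(5379, 37), -62) = Rational(-333498, 37)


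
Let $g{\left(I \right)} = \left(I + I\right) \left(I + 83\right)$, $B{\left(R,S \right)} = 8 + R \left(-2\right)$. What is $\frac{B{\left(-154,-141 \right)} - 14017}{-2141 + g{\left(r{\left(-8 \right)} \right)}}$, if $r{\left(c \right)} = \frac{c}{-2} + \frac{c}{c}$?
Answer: $\frac{13701}{1261} \approx 10.865$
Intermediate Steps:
$B{\left(R,S \right)} = 8 - 2 R$
$r{\left(c \right)} = 1 - \frac{c}{2}$ ($r{\left(c \right)} = c \left(- \frac{1}{2}\right) + 1 = - \frac{c}{2} + 1 = 1 - \frac{c}{2}$)
$g{\left(I \right)} = 2 I \left(83 + I\right)$
$\frac{B{\left(-154,-141 \right)} - 14017}{-2141 + g{\left(r{\left(-8 \right)} \right)}} = \frac{\left(8 - -308\right) - 14017}{-2141 + 2 \left(1 - -4\right) \left(83 + \left(1 - -4\right)\right)} = \frac{\left(8 + 308\right) - 14017}{-2141 + 2 \left(1 + 4\right) \left(83 + \left(1 + 4\right)\right)} = \frac{316 - 14017}{-2141 + 2 \cdot 5 \left(83 + 5\right)} = - \frac{13701}{-2141 + 2 \cdot 5 \cdot 88} = - \frac{13701}{-2141 + 880} = - \frac{13701}{-1261} = \left(-13701\right) \left(- \frac{1}{1261}\right) = \frac{13701}{1261}$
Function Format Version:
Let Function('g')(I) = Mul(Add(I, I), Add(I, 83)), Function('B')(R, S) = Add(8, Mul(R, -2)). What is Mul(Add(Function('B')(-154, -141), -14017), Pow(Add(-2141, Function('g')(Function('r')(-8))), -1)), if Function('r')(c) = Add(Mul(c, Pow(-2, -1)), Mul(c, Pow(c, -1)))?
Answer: Rational(13701, 1261) ≈ 10.865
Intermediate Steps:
Function('B')(R, S) = Add(8, Mul(-2, R))
Function('r')(c) = Add(1, Mul(Rational(-1, 2), c)) (Function('r')(c) = Add(Mul(c, Rational(-1, 2)), 1) = Add(Mul(Rational(-1, 2), c), 1) = Add(1, Mul(Rational(-1, 2), c)))
Function('g')(I) = Mul(2, I, Add(83, I)) (Function('g')(I) = Mul(Mul(2, I), Add(83, I)) = Mul(2, I, Add(83, I)))
Mul(Add(Function('B')(-154, -141), -14017), Pow(Add(-2141, Function('g')(Function('r')(-8))), -1)) = Mul(Add(Add(8, Mul(-2, -154)), -14017), Pow(Add(-2141, Mul(2, Add(1, Mul(Rational(-1, 2), -8)), Add(83, Add(1, Mul(Rational(-1, 2), -8))))), -1)) = Mul(Add(Add(8, 308), -14017), Pow(Add(-2141, Mul(2, Add(1, 4), Add(83, Add(1, 4)))), -1)) = Mul(Add(316, -14017), Pow(Add(-2141, Mul(2, 5, Add(83, 5))), -1)) = Mul(-13701, Pow(Add(-2141, Mul(2, 5, 88)), -1)) = Mul(-13701, Pow(Add(-2141, 880), -1)) = Mul(-13701, Pow(-1261, -1)) = Mul(-13701, Rational(-1, 1261)) = Rational(13701, 1261)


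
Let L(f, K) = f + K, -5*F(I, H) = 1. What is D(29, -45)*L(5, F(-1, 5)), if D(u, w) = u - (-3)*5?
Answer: 1056/5 ≈ 211.20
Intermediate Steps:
D(u, w) = 15 + u (D(u, w) = u - 1*(-15) = u + 15 = 15 + u)
F(I, H) = -⅕ (F(I, H) = -⅕*1 = -⅕)
L(f, K) = K + f
D(29, -45)*L(5, F(-1, 5)) = (15 + 29)*(-⅕ + 5) = 44*(24/5) = 1056/5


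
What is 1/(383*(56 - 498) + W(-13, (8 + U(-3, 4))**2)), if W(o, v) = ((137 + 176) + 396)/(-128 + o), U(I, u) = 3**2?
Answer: -141/23870035 ≈ -5.9070e-6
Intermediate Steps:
U(I, u) = 9
W(o, v) = 709/(-128 + o) (W(o, v) = (313 + 396)/(-128 + o) = 709/(-128 + o))
1/(383*(56 - 498) + W(-13, (8 + U(-3, 4))**2)) = 1/(383*(56 - 498) + 709/(-128 - 13)) = 1/(383*(-442) + 709/(-141)) = 1/(-169286 + 709*(-1/141)) = 1/(-169286 - 709/141) = 1/(-23870035/141) = -141/23870035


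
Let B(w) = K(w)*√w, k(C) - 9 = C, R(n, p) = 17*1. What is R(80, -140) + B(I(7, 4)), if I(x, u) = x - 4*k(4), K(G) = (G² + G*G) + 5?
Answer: 17 + 12165*I*√5 ≈ 17.0 + 27202.0*I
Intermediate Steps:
R(n, p) = 17
K(G) = 5 + 2*G² (K(G) = (G² + G²) + 5 = 2*G² + 5 = 5 + 2*G²)
k(C) = 9 + C
I(x, u) = -52 + x (I(x, u) = x - 4*(9 + 4) = x - 4*13 = x - 52 = -52 + x)
B(w) = √w*(5 + 2*w²) (B(w) = (5 + 2*w²)*√w = √w*(5 + 2*w²))
R(80, -140) + B(I(7, 4)) = 17 + √(-52 + 7)*(5 + 2*(-52 + 7)²) = 17 + √(-45)*(5 + 2*(-45)²) = 17 + (3*I*√5)*(5 + 2*2025) = 17 + (3*I*√5)*(5 + 4050) = 17 + (3*I*√5)*4055 = 17 + 12165*I*√5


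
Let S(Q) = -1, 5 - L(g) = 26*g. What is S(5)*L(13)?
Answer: 333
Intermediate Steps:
L(g) = 5 - 26*g
S(5)*L(13) = -(5 - 26*13) = -(5 - 338) = -1*(-333) = 333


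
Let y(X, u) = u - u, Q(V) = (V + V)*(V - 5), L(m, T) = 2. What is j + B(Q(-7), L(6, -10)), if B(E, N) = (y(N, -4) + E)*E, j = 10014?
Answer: 38238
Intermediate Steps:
Q(V) = 2*V*(-5 + V) (Q(V) = (2*V)*(-5 + V) = 2*V*(-5 + V))
y(X, u) = 0
B(E, N) = E**2 (B(E, N) = (0 + E)*E = E*E = E**2)
j + B(Q(-7), L(6, -10)) = 10014 + (2*(-7)*(-5 - 7))**2 = 10014 + (2*(-7)*(-12))**2 = 10014 + 168**2 = 10014 + 28224 = 38238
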